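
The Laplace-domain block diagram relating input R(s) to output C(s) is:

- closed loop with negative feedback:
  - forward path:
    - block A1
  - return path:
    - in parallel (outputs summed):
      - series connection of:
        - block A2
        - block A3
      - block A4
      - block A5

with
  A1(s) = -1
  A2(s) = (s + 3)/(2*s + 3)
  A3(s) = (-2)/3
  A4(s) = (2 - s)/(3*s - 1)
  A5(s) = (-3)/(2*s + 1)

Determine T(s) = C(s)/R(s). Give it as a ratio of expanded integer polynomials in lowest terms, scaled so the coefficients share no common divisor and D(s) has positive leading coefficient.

1. series reduction of A2, A3 = (-2*s - 6)/(6*s + 9)
2. reduce the parallel group (A2*A3), A4, A5 = (-24*s^3 - 92*s^2 - 28*s + 51)/(36*s^3 + 60*s^2 + 3*s - 9)
3. feedback reduction of A1, ((A2*A3)+A4+A5) - this is the overall T(s), already in the required normalized form

Final answer: (-36*s^3 - 60*s^2 - 3*s + 9)/(60*s^3 + 152*s^2 + 31*s - 60)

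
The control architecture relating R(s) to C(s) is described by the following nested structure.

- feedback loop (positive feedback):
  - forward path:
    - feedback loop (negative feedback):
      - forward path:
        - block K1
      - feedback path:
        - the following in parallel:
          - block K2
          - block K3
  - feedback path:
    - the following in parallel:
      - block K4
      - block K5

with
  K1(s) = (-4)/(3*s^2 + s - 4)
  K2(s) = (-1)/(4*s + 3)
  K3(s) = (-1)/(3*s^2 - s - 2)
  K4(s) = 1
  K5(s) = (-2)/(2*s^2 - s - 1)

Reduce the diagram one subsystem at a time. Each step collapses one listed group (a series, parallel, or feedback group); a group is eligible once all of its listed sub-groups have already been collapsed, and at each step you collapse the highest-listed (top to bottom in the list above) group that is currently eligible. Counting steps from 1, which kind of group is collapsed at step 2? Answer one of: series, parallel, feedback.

(1) sum the parallel branches K2, K3
(2) close the feedback loop around K1, (K2+K3)
(3) reduce the parallel group K4, K5
(4) reduce the feedback loop with forward [K1/(1+K1*(K2+K3))] and return (K4+K5)
So the answer for step 2 is feedback.

Hence the answer: feedback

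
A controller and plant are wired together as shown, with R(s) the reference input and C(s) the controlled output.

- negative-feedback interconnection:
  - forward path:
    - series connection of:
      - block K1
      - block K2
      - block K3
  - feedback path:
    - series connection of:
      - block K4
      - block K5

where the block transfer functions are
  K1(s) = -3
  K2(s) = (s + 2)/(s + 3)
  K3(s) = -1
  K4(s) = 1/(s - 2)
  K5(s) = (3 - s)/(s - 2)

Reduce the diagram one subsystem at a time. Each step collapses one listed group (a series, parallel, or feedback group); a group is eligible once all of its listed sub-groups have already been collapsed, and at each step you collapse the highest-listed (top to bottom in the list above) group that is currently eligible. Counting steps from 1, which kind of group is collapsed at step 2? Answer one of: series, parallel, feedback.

1. combine K1, K2, K3 in series
2. series reduction of K4, K5
3. collapse the loop ((K1*K2*K3) forward, (K4*K5) return)
Step 2 collapses a series group.

Hence the answer: series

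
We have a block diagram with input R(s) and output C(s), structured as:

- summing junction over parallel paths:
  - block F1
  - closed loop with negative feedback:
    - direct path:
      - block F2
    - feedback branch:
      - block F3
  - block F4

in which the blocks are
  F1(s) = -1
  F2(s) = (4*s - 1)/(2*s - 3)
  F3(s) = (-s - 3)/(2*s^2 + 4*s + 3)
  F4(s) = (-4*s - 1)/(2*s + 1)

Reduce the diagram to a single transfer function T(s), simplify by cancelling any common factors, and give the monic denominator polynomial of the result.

The answer is s^4 - 9*s^2/2 - 29*s/8 - 3/4.

Reasoning:
(1) feedback reduction of F2, F3 -> (8*s^3 + 14*s^2 + 8*s - 3)/(4*s^3 - 2*s^2 - 17*s - 6)
(2) add F1, [F2/(1+F2*F3)], F4 (parallel) -> (-8*s^4 + 40*s^3 + 136*s^2 + 72*s + 9)/(8*s^4 - 36*s^2 - 29*s - 6)
No further cancellation is possible in the step-2 result, so that is T(s). Its denominator becomes monic after dividing by the leading coefficient 8.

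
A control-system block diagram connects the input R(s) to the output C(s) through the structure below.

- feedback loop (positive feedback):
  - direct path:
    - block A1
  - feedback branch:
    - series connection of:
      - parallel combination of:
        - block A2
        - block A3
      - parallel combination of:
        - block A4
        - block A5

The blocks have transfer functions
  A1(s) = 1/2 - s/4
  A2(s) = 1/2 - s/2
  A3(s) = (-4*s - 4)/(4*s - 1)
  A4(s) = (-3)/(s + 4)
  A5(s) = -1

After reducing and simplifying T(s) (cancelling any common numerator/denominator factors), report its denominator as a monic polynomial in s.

The answer is s^4 + 23*s^3/4 + 123*s/4 - 79/2.

Reasoning:
[1] combine A2, A3 in parallel: (-4*s^2 - 3*s - 9)/(8*s - 2)
[2] parallel reduction of A4, A5: (-s - 7)/(s + 4)
[3] series reduction of (A2+A3), (A4+A5): (4*s^3 + 31*s^2 + 30*s + 63)/(8*s^2 + 30*s - 8)
[4] apply the feedback formula to A1, ((A2+A3)*(A4+A5)): (-8*s^3 - 14*s^2 + 68*s - 16)/(4*s^4 + 23*s^3 + 123*s - 158)
No further cancellation is possible in the step-4 result, so that is T(s). Its denominator becomes monic after dividing by the leading coefficient 4.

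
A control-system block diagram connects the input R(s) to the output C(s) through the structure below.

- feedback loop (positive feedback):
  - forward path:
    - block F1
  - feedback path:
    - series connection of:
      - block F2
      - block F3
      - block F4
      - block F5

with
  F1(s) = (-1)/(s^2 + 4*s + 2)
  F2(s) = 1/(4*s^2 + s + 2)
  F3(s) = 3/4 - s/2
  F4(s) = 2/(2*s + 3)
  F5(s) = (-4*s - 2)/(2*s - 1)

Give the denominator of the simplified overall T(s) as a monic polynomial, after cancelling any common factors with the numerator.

1. multiply F2, F3, F4, F5 (series) -> (4*s^2 - 4*s - 3)/(16*s^4 + 20*s^3 + 5*s - 6)
2. apply the feedback formula to F1, (F2*F3*F4*F5) -> (-16*s^4 - 20*s^3 - 5*s + 6)/(16*s^6 + 84*s^5 + 112*s^4 + 45*s^3 + 18*s^2 - 18*s - 15)
The result of step 2 is T(s) in lowest terms. Its denominator has leading coefficient 16; dividing the denominator through by 16 makes it monic.

Therefore the answer is s^6 + 21*s^5/4 + 7*s^4 + 45*s^3/16 + 9*s^2/8 - 9*s/8 - 15/16.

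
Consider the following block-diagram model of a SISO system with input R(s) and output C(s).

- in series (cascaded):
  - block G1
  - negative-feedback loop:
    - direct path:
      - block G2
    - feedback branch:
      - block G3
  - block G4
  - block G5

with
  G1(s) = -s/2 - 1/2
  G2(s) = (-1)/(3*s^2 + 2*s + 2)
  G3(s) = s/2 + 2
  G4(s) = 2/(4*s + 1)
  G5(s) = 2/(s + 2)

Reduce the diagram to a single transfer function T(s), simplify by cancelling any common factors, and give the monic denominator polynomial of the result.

Reducing step by step:

Step 1 - apply the feedback formula to G2, G3, giving (-2)/(6*s^2 + 3*s)
Step 2 - combine G1, [G2/(1+G2*G3)], G4, G5 in series, giving (4*s + 4)/(24*s^4 + 66*s^3 + 39*s^2 + 6*s)
The result of step 2 is T(s) in lowest terms. Its denominator has leading coefficient 24; dividing the denominator through by 24 makes it monic.

Answer: s^4 + 11*s^3/4 + 13*s^2/8 + s/4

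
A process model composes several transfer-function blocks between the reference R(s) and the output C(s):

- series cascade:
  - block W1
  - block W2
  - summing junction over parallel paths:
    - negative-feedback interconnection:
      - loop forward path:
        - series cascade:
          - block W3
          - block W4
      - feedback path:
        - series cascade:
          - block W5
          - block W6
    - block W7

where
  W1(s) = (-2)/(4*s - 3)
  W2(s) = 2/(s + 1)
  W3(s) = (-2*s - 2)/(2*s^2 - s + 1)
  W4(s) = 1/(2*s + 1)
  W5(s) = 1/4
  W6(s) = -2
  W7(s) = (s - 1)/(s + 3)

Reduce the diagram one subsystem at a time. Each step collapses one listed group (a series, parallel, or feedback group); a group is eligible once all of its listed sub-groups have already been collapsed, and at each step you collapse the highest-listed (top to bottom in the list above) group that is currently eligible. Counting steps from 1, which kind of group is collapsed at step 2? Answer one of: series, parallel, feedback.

Step 1 - combine W3, W4 in series
Step 2 - cascade W5, W6
Step 3 - reduce the feedback loop with forward (W3*W4) and return (W5*W6)
Step 4 - reduce the parallel group [(W3*W4)/(1+(W3*W4)*(W5*W6))], W7
Step 5 - combine W1, W2, ([(W3*W4)/(1+(W3*W4)*(W5*W6))]+W7) in series
So the answer for step 2 is series.

Answer: series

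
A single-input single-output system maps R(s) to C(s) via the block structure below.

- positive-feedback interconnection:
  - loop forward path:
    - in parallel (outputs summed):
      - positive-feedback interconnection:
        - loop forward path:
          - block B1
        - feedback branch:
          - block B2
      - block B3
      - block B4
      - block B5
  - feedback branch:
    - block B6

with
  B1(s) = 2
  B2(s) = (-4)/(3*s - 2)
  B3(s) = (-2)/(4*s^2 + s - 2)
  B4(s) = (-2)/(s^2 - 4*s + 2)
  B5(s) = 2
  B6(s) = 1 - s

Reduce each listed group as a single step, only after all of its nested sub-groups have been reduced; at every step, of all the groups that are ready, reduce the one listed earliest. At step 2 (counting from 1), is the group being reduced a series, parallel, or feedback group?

The answer is parallel.

Reasoning:
Step 1 - apply the feedback formula to B1, B2
Step 2 - sum the parallel branches [B1/(1-B1*B2)], B3, B4, B5
Step 3 - apply the feedback formula to ([B1/(1-B1*B2)]+B3+B4+B5), B6
Step 2 collapses a parallel group.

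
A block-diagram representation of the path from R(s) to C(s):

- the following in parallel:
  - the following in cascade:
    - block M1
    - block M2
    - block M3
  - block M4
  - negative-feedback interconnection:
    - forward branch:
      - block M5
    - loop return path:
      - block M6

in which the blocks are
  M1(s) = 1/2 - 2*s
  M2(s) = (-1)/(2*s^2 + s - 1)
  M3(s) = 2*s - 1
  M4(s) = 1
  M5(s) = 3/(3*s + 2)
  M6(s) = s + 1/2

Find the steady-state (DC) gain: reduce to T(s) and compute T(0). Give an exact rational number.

Step 1. multiply M1, M2, M3 (series) = (4*s - 1)/(2*s + 2)
Step 2. apply the feedback formula to M5, M6 = 6/(12*s + 7)
Step 3. sum the parallel branches (M1*M2*M3), M4, [M5/(1+M5*M6)] = (72*s^2 + 66*s + 19)/(24*s^2 + 38*s + 14)
DC gain: substitute s = 0 into T(s) from step 3: T(0) = 19/14.

Final answer: 19/14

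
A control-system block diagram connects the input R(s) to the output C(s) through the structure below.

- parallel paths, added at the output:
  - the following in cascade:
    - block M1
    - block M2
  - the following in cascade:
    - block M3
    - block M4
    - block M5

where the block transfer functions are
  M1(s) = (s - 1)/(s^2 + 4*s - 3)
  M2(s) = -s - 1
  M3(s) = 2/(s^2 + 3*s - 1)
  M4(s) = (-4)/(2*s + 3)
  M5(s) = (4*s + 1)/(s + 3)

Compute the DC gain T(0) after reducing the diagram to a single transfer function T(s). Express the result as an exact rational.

First reduce the diagram to T(s).

Step 1: series reduction of M1, M2 -> (1 - s^2)/(s^2 + 4*s - 3)
Step 2: series reduction of M3, M4, M5 -> (-32*s - 8)/(2*s^4 + 15*s^3 + 34*s^2 + 18*s - 9)
Step 3: parallel reduction of (M1*M2), (M3*M4*M5) -> (-2*s^6 - 15*s^5 - 32*s^4 - 35*s^3 - 93*s^2 + 82*s + 15)/(2*s^6 + 23*s^5 + 88*s^4 + 109*s^3 - 39*s^2 - 90*s + 27)
That last expression is T(s); at s = 0 only the constant terms survive, so T(0) = 15/27 = 5/9.

Answer: 5/9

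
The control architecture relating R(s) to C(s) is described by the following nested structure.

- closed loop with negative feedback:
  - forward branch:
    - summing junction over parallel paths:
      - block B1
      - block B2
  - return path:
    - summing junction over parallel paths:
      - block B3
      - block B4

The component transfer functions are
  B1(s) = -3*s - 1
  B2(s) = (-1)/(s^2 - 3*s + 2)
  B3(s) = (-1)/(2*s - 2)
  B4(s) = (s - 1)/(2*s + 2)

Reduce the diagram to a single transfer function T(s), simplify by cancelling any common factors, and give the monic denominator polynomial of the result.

First reduce the diagram to T(s).

[1] add B1, B2 (parallel), giving (-3*s^3 + 8*s^2 - 3*s - 3)/(s^2 - 3*s + 2)
[2] add B3, B4 (parallel), giving (s^2 - 3*s)/(2*s^2 - 2)
[3] reduce the feedback loop with forward (B1+B2) and return (B3+B4), giving (6*s^5 - 16*s^4 + 22*s^2 - 6*s - 6)/(3*s^5 - 19*s^4 + 33*s^3 - 8*s^2 - 15*s + 4)
Step 3 gives the fully reduced T(s), with no common factor left to cancel. The denominator's leading coefficient is 3, so divide each of its coefficients by 3 to get the monic form.

Answer: s^5 - 19*s^4/3 + 11*s^3 - 8*s^2/3 - 5*s + 4/3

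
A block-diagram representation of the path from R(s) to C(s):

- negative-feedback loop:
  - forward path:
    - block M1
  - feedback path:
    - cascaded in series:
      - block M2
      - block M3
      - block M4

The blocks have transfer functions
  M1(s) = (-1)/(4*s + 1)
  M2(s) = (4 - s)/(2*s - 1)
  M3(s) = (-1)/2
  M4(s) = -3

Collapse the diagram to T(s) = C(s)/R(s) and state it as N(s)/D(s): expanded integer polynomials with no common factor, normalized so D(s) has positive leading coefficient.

First reduce the diagram to T(s).

[1] cascade M2, M3, M4, giving (12 - 3*s)/(4*s - 2)
[2] reduce the feedback loop with forward M1 and return (M2*M3*M4), giving the overall T(s)

Answer: (2 - 4*s)/(16*s^2 - s - 14)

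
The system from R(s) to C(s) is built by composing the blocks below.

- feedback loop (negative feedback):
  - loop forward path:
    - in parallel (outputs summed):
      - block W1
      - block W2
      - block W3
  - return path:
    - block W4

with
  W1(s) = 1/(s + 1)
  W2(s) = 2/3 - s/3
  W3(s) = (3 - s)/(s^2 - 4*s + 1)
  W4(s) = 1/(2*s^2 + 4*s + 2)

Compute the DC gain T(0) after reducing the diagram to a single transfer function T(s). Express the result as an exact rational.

1. add W1, W2, W3 (parallel) -> (-s^4 + 5*s^3 - 3*s^2 - 13*s + 14)/(3*s^3 - 9*s^2 - 9*s + 3)
2. collapse the loop ((W1+W2+W3) forward, W4 return) -> (-2*s^6 + 6*s^5 + 12*s^4 - 28*s^3 - 30*s^2 + 30*s + 28)/(6*s^5 - 7*s^4 - 43*s^3 - 51*s^2 - 19*s + 20)
Step 2 gives the overall T(s). Then T(0) = 28/20 = 7/5.

Hence the answer: 7/5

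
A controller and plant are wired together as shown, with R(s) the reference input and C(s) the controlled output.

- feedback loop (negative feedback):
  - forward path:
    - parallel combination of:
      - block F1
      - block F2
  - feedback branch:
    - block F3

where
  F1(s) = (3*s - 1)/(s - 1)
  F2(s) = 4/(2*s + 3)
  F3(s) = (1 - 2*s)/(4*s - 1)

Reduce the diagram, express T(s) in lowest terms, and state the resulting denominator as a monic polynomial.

The answer is s^3 + 7*s^2/2 - 3*s + 1.

Reasoning:
Step 1: sum the parallel branches F1, F2 -> (6*s^2 + 11*s - 7)/(2*s^2 + s - 3)
Step 2: close the feedback loop around (F1+F2), F3 -> (-24*s^3 - 38*s^2 + 39*s - 7)/(4*s^3 + 14*s^2 - 12*s + 4)
Step 2 gives the fully reduced T(s), with no common factor left to cancel. The denominator's leading coefficient is 4, so divide each of its coefficients by 4 to get the monic form.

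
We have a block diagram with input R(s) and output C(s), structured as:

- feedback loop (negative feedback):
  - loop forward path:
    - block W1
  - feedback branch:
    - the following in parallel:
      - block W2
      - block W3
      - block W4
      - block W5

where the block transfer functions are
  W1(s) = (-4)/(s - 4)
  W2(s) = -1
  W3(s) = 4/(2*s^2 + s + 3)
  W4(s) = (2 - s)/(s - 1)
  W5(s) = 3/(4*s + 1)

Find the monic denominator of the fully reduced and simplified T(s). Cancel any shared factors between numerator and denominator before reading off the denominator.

The answer is s^5 + 15*s^4/4 - 57*s^3/8 - 29*s^2/4 - 71*s/8 + 7/2.

Reasoning:
[1] combine W2, W3, W4, W5 in parallel gives (-16*s^4 + 18*s^3 + 5*s^2 + 27*s - 4)/(8*s^4 - 2*s^3 + 7*s^2 - 10*s - 3)
[2] reduce the feedback loop with forward W1 and return (W2+W3+W4+W5) gives (-32*s^4 + 8*s^3 - 28*s^2 + 40*s + 12)/(8*s^5 + 30*s^4 - 57*s^3 - 58*s^2 - 71*s + 28)
That last expression is T(s), already simplified. Scaling its denominator by 1/8 (the reciprocal of the leading coefficient) yields the monic denominator.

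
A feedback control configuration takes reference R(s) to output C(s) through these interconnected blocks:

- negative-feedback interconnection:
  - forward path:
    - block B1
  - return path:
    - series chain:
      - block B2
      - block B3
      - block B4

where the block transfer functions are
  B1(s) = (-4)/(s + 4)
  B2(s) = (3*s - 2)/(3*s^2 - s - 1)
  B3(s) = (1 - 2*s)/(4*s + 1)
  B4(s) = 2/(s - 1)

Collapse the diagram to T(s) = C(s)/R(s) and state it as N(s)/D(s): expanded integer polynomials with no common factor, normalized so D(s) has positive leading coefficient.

Step 1 - multiply B2, B3, B4 (series): (-12*s^2 + 14*s - 4)/(12*s^4 - 13*s^3 - 4*s^2 + 4*s + 1)
Step 2 - feedback reduction of B1, (B2*B3*B4) - this is the overall T(s), already in the required normalized form

Therefore the answer is (-48*s^4 + 52*s^3 + 16*s^2 - 16*s - 4)/(12*s^5 + 35*s^4 - 56*s^3 + 36*s^2 - 39*s + 20).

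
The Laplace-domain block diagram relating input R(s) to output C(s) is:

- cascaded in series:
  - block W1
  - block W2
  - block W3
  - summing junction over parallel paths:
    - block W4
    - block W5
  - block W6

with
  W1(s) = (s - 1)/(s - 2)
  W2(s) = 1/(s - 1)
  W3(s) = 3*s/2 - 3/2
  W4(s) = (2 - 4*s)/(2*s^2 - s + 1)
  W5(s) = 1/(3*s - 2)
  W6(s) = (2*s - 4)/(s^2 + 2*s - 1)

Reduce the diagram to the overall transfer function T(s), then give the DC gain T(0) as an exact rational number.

The answer is 9/2.

Reasoning:
Step 1: add W4, W5 (parallel) = (-10*s^2 + 13*s - 3)/(6*s^3 - 7*s^2 + 5*s - 2)
Step 2: reduce the series chain W1, W2, W3, (W4+W5), W6 = (-30*s^3 + 69*s^2 - 48*s + 9)/(6*s^5 + 5*s^4 - 15*s^3 + 15*s^2 - 9*s + 2)
Evaluating the step-2 result (the overall T(s)) at s = 0 gives T(0) = 9/2.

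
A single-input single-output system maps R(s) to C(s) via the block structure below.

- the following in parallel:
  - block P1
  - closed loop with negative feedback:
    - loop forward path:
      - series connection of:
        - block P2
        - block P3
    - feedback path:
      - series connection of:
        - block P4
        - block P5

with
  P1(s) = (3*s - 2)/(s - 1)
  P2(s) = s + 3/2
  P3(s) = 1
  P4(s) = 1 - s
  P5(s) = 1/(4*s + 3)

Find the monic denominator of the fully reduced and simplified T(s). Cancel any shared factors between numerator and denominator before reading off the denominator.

The answer is s^3 - 9*s^2/2 - s + 9/2.

Reasoning:
Step 1. cascade P2, P3 = s + 3/2
Step 2. multiply P4, P5 (series) = (1 - s)/(4*s + 3)
Step 3. apply the feedback formula to (P2*P3), (P4*P5) = (-8*s^2 - 18*s - 9)/(2*s^2 - 7*s - 9)
Step 4. add P1, [(P2*P3)/(1+(P2*P3)*(P4*P5))] (parallel) = (-2*s^3 - 35*s^2 - 4*s + 27)/(2*s^3 - 9*s^2 - 2*s + 9)
The result of step 4 is T(s) in lowest terms. Its denominator has leading coefficient 2; dividing the denominator through by 2 makes it monic.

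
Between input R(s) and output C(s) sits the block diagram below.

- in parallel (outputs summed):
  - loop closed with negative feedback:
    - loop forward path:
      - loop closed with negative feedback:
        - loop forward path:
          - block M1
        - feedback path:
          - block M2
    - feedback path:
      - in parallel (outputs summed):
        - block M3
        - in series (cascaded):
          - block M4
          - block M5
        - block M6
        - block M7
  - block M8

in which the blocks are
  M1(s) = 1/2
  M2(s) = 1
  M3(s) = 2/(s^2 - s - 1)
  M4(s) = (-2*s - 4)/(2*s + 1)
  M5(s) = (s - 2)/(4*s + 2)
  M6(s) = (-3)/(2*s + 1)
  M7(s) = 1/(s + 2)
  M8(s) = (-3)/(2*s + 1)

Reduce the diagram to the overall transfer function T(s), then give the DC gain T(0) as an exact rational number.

[1] reduce the feedback loop with forward M1 and return M2; result 1/3
[2] reduce the series chain M4, M5; result (4 - s^2)/(4*s^2 + 4*s + 1)
[3] sum the parallel branches M3, (M4*M5), M6, M7; result (-s^5 - 3*s^4 + 6*s^3 + 38*s^2 + 22*s + 1)/(4*s^5 + 8*s^4 - 7*s^3 - 19*s^2 - 11*s - 2)
[4] feedback reduction of [M1/(1+M1*M2)], (M3+(M4*M5)+M6+M7); result (4*s^5 + 8*s^4 - 7*s^3 - 19*s^2 - 11*s - 2)/(11*s^5 + 21*s^4 - 15*s^3 - 19*s^2 - 11*s - 5)
[5] parallel reduction of [[M1/(1+M1*M2)]/(1+[M1/(1+M1*M2)]*(M3+(M4*M5)+M6+M7))], M8; result (8*s^6 - 13*s^5 - 69*s^4 + 16*s^2 + 18*s + 13)/(22*s^6 + 53*s^5 - 9*s^4 - 53*s^3 - 41*s^2 - 21*s - 5)
Step 5 gives the overall T(s). Then T(0) = 13/(-5) = -13/5.

Hence the answer: -13/5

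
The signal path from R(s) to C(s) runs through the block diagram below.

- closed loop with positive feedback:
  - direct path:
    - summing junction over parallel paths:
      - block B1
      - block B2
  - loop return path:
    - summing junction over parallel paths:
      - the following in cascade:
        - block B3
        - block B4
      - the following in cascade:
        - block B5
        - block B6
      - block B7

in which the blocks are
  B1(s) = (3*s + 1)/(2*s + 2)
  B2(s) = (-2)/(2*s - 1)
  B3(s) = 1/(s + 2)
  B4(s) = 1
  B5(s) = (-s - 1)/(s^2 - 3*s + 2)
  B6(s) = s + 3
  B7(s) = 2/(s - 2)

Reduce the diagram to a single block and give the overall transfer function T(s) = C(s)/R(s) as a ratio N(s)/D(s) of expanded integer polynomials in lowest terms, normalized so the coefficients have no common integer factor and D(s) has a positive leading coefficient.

(1) add B1, B2 (parallel); result (6*s^2 - 5*s - 5)/(4*s^2 + 2*s - 2)
(2) multiply B3, B4 (series); result 1/(s + 2)
(3) cascade B5, B6; result (-s^2 - 4*s - 3)/(s^2 - 3*s + 2)
(4) parallel reduction of (B3*B4), (B5*B6), B7; result (-s^3 - 3*s^2 - 12*s - 8)/(s^3 - s^2 - 4*s + 4)
(5) close the feedback loop around (B1+B2), ((B3*B4)+(B5*B6)+B7): this yields T(s), and no further normalization is needed

Hence the answer: (6*s^5 - 11*s^4 - 24*s^3 + 49*s^2 - 20)/(10*s^5 + 11*s^4 + 32*s^3 - 17*s^2 - 84*s - 48)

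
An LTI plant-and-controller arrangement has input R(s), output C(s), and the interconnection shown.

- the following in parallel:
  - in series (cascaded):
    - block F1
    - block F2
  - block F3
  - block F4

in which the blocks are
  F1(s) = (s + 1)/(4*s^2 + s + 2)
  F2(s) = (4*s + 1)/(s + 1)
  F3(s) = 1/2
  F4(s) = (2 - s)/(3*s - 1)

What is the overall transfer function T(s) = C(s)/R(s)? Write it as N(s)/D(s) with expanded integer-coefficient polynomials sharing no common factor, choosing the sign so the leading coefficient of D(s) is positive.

Answer: (4*s^3 + 37*s^2 + 3*s + 4)/(24*s^3 - 2*s^2 + 10*s - 4)

Working:
1. reduce the series chain F1, F2 = (4*s + 1)/(4*s^2 + s + 2)
2. reduce the parallel group (F1*F2), F3, F4 - this is the overall T(s), already in the required normalized form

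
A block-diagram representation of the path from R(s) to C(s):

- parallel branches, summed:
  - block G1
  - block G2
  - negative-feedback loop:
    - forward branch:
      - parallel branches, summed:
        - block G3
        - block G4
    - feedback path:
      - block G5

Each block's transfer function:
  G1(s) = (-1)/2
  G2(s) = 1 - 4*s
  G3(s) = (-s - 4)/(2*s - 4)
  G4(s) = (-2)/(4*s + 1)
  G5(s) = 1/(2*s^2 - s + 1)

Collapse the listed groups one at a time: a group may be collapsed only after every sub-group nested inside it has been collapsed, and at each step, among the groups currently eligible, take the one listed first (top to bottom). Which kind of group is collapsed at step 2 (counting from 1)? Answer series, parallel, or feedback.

Step 1 - parallel reduction of G3, G4
Step 2 - collapse the loop ((G3+G4) forward, G5 return)
Step 3 - combine G1, G2, [(G3+G4)/(1+(G3+G4)*G5)] in parallel
At step 2 the group reduced is feedback.

Therefore the answer is feedback.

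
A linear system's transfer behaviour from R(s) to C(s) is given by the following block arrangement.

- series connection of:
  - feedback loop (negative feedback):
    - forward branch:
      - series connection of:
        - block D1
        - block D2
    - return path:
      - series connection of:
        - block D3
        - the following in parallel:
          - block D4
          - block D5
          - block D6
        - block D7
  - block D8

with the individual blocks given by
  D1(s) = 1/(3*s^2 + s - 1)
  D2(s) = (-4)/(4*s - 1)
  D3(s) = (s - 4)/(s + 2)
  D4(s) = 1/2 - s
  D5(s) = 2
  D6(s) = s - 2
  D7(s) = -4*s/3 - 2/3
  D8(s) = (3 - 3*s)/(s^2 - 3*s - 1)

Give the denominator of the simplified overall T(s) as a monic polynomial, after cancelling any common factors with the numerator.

1. cascade D1, D2 = (-4)/(12*s^3 + s^2 - 5*s + 1)
2. sum the parallel branches D4, D5, D6 = 1/2
3. cascade D3, (D4+D5+D6), D7 = (-2*s^2 + 7*s + 4)/(3*s + 6)
4. close the feedback loop around (D1*D2), (D3*(D4+D5+D6)*D7) = (-12*s - 24)/(36*s^4 + 75*s^3 - s^2 - 55*s - 10)
5. cascade [(D1*D2)/(1+(D1*D2)*(D3*(D4+D5+D6)*D7))], D8 = (36*s^2 + 36*s - 72)/(36*s^6 - 33*s^5 - 262*s^4 - 127*s^3 + 156*s^2 + 85*s + 10)
No further cancellation is possible in the step-5 result, so that is T(s). Its denominator becomes monic after dividing by the leading coefficient 36.

Therefore the answer is s^6 - 11*s^5/12 - 131*s^4/18 - 127*s^3/36 + 13*s^2/3 + 85*s/36 + 5/18.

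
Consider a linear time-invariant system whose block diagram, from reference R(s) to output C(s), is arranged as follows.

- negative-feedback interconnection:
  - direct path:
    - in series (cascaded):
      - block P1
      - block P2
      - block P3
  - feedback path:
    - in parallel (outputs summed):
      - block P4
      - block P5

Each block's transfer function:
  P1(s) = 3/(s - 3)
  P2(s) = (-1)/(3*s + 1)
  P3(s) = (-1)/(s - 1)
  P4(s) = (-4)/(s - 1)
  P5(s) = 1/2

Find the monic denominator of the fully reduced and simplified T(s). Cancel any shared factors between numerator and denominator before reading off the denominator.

Step 1. reduce the series chain P1, P2, P3: 3/(3*s^3 - 11*s^2 + 5*s + 3)
Step 2. add P4, P5 (parallel): (s - 9)/(2*s - 2)
Step 3. feedback reduction of (P1*P2*P3), (P4+P5): (6*s - 6)/(6*s^4 - 28*s^3 + 32*s^2 - s - 33)
Step 3 gives the fully reduced T(s), with no common factor left to cancel. The denominator's leading coefficient is 6, so divide each of its coefficients by 6 to get the monic form.

Therefore the answer is s^4 - 14*s^3/3 + 16*s^2/3 - s/6 - 11/2.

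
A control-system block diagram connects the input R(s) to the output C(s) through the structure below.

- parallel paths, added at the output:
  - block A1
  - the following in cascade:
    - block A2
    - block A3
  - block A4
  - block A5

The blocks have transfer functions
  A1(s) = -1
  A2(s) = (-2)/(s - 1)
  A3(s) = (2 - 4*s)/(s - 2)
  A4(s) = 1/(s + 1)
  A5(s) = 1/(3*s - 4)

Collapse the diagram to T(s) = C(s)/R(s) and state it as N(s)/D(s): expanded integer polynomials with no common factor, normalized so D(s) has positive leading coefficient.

Answer: (-3*s^4 + 38*s^3 - 40*s^2 - 21*s + 18)/(3*s^4 - 10*s^3 + 5*s^2 + 10*s - 8)

Working:
Step 1: multiply A2, A3 (series); result (8*s - 4)/(s^2 - 3*s + 2)
Step 2: combine A1, (A2*A3), A4, A5 in parallel; the result is T(s) itself (integer coefficients, no common factor, positive leading denominator coefficient)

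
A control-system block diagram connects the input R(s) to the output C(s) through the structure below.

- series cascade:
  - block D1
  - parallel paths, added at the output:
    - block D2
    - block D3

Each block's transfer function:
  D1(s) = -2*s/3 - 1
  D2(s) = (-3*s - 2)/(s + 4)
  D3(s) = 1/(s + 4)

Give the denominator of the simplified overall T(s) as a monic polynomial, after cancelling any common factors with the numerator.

Reducing step by step:

(1) sum the parallel branches D2, D3; result (-3*s - 1)/(s + 4)
(2) series reduction of D1, (D2+D3); result (6*s^2 + 11*s + 3)/(3*s + 12)
That last expression is T(s), already simplified. Scaling its denominator by 1/3 (the reciprocal of the leading coefficient) yields the monic denominator.

Answer: s + 4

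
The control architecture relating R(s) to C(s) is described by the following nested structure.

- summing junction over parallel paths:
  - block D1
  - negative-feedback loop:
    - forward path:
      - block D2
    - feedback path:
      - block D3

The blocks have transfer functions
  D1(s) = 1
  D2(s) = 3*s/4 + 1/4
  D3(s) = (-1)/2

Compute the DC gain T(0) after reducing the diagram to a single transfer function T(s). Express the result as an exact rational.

Step 1: apply the feedback formula to D2, D3; result (-6*s - 2)/(3*s - 7)
Step 2: add D1, [D2/(1+D2*D3)] (parallel); result (-3*s - 9)/(3*s - 7)
DC gain: substitute s = 0 into T(s) from step 2: T(0) = -9/(-7) = 9/7.

Answer: 9/7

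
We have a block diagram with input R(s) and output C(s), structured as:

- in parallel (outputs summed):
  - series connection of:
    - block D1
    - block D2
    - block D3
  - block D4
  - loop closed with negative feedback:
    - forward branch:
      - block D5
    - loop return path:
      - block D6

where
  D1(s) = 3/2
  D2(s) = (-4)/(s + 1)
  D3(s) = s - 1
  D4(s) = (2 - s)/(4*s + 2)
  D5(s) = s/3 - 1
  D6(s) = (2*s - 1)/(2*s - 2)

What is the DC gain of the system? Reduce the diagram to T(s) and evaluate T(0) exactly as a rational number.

The answer is 5.

Reasoning:
Step 1 - cascade D1, D2, D3, giving (6 - 6*s)/(s + 1)
Step 2 - collapse the loop (D5 forward, D6 return), giving (2*s^2 - 8*s + 6)/(2*s^2 - s - 3)
Step 3 - reduce the parallel group (D1*D2*D3), D4, [D5/(1+D5*D6)], giving (-42*s^3 + 73*s^2 - 3*s - 30)/(8*s^3 - 14*s - 6)
That last expression is T(s); at s = 0 only the constant terms survive, so T(0) = -30/(-6) = 5.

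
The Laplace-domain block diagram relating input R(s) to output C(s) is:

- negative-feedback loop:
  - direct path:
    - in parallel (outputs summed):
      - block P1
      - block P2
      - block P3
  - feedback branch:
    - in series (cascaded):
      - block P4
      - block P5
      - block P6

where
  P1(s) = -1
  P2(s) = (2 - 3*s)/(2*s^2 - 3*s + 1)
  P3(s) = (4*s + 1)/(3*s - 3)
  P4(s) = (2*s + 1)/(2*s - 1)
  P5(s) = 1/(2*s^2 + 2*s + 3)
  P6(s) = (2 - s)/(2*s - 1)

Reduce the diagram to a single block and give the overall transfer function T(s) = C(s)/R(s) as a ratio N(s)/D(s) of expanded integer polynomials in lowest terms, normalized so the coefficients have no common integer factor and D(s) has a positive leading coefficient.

First reduce the diagram to T(s).

[1] reduce the parallel group P1, P2, P3 = (2*s^2 - 2*s + 2)/(6*s^2 - 9*s + 3)
[2] reduce the series chain P4, P5, P6 = (-2*s^2 + 3*s + 2)/(8*s^4 + 6*s^2 - 10*s + 3)
[3] close the feedback loop around (P1+P2+P3), (P4*P5*P6), giving the overall T(s)

Answer: (16*s^6 - 16*s^5 + 28*s^4 - 32*s^3 + 38*s^2 - 26*s + 6)/(48*s^6 - 72*s^5 + 56*s^4 - 104*s^3 + 120*s^2 - 55*s + 13)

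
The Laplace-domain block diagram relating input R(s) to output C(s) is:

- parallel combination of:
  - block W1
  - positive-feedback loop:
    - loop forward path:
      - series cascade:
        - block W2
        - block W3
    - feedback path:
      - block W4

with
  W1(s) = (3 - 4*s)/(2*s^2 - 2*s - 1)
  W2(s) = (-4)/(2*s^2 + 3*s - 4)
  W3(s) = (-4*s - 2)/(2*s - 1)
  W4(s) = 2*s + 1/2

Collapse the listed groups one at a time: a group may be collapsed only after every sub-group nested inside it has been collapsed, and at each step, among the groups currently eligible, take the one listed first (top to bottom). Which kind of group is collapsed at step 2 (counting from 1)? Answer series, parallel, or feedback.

Step 1 - combine W2, W3 in series
Step 2 - close the feedback loop around (W2*W3), W4
Step 3 - add W1, [(W2*W3)/(1-(W2*W3)*W4)] (parallel)
The group at step 2 is a feedback group.

Answer: feedback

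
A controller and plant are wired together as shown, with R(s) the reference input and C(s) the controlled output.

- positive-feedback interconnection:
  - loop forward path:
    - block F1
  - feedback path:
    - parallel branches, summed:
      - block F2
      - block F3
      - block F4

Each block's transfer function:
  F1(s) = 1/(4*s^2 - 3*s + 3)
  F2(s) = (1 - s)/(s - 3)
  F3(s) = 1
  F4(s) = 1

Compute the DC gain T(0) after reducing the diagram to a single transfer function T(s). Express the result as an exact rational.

The answer is 3/4.

Reasoning:
1. sum the parallel branches F2, F3, F4: (s - 5)/(s - 3)
2. collapse the loop (F1 forward, (F2+F3+F4) return): (s - 3)/(4*s^3 - 15*s^2 + 11*s - 4)
Step 2 gives the overall T(s). Then T(0) = -3/(-4) = 3/4.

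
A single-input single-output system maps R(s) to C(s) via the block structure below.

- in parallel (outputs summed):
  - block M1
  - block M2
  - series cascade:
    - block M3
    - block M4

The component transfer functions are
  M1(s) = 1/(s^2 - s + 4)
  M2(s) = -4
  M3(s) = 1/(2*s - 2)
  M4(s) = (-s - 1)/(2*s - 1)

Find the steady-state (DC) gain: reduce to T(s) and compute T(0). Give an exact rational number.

First reduce the diagram to T(s).

[1] reduce the series chain M3, M4 -> (-s - 1)/(4*s^2 - 6*s + 2)
[2] add M1, M2, (M3*M4) (parallel) -> (-16*s^4 + 39*s^3 - 92*s^2 + 95*s - 34)/(4*s^4 - 10*s^3 + 24*s^2 - 26*s + 8)
The step-2 result is T(s). Setting s = 0: T(0) = -34/8 = -17/4.

Answer: -17/4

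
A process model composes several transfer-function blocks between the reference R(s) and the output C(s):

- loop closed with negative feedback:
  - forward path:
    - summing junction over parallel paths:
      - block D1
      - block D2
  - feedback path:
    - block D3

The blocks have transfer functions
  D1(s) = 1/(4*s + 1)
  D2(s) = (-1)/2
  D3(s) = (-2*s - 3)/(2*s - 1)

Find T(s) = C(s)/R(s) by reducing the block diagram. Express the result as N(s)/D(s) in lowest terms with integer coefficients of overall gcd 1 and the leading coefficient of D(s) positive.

1. reduce the parallel group D1, D2 -> (1 - 4*s)/(8*s + 2)
2. feedback reduction of (D1+D2), D3, which is the overall transfer function T(s) = C(s)/R(s) in lowest terms

Hence the answer: (-8*s^2 + 6*s - 1)/(24*s^2 + 6*s - 5)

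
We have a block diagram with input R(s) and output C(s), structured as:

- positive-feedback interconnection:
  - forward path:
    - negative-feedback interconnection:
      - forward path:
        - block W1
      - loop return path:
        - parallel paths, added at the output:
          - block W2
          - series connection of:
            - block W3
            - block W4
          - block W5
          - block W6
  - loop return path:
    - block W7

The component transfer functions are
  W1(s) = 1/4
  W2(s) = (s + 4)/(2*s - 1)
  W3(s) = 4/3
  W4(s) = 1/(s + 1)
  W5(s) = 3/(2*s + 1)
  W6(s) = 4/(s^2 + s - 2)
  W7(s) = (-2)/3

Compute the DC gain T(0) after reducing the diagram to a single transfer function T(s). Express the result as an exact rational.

(1) cascade W3, W4 = 4/(3*s + 3)
(2) add W2, (W3*W4), W5, W6 (parallel) = (6*s^5 + 73*s^4 + 151*s^3 - 39*s^2 - 109*s - 10)/(12*s^5 + 24*s^4 - 15*s^3 - 30*s^2 + 3*s + 6)
(3) apply the feedback formula to W1, (W2+(W3*W4)+W5+W6) = (12*s^5 + 24*s^4 - 15*s^3 - 30*s^2 + 3*s + 6)/(54*s^5 + 169*s^4 + 91*s^3 - 159*s^2 - 97*s + 14)
(4) close the feedback loop around [W1/(1+W1*(W2+(W3*W4)+W5+W6))], W7 = (12*s^5 + 24*s^4 - 15*s^3 - 30*s^2 + 3*s + 6)/(62*s^5 + 185*s^4 + 81*s^3 - 179*s^2 - 95*s + 18)
Step 4 gives the overall T(s). Then T(0) = 6/18 = 1/3.

Therefore the answer is 1/3.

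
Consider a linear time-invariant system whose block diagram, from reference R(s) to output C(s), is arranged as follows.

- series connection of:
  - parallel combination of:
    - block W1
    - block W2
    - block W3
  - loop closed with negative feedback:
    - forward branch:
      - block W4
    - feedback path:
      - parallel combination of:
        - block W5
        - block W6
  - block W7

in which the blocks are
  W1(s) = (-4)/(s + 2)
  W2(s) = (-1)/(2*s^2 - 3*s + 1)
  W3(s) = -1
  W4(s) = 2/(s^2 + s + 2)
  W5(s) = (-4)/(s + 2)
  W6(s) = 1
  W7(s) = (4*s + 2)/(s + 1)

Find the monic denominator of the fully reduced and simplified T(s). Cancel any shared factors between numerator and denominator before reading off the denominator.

First reduce the diagram to T(s).

Step 1 - parallel reduction of W1, W2, W3, giving (-2*s^3 - 9*s^2 + 16*s - 8)/(2*s^3 + s^2 - 5*s + 2)
Step 2 - combine W5, W6 in parallel, giving (s - 2)/(s + 2)
Step 3 - collapse the loop (W4 forward, (W5+W6) return), giving (2*s + 4)/(s^3 + 3*s^2 + 6*s)
Step 4 - series reduction of (W1+W2+W3), [W4/(1+W4*(W5+W6))], W7, giving (-16*s^4 - 80*s^3 + 92*s^2 - 32)/(2*s^6 + 5*s^5 + 7*s^4 - 11*s^3 - 9*s^2 + 6*s)
That last expression is T(s), already simplified. Scaling its denominator by 1/2 (the reciprocal of the leading coefficient) yields the monic denominator.

Answer: s^6 + 5*s^5/2 + 7*s^4/2 - 11*s^3/2 - 9*s^2/2 + 3*s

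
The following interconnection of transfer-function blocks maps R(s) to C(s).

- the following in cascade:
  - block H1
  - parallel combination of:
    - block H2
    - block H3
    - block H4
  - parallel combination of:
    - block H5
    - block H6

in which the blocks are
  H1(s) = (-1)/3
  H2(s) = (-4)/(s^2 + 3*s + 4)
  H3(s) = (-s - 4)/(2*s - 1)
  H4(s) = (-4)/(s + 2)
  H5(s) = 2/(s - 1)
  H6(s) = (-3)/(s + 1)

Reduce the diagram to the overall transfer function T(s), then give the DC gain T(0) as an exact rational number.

First reduce the diagram to T(s).

Step 1. add H2, H3, H4 (parallel): (-s^4 - 17*s^3 - 58*s^2 - 80*s - 8)/(2*s^4 + 9*s^3 + 15*s^2 + 6*s - 8)
Step 2. parallel reduction of H5, H6: (5 - s)/(s^2 - 1)
Step 3. combine H1, (H2+H3+H4), (H5+H6) in series: (-s^5 - 12*s^4 + 27*s^3 + 210*s^2 + 392*s + 40)/(6*s^6 + 27*s^5 + 39*s^4 - 9*s^3 - 69*s^2 - 18*s + 24)
DC gain: substitute s = 0 into T(s) from step 3: T(0) = 40/24 = 5/3.

Answer: 5/3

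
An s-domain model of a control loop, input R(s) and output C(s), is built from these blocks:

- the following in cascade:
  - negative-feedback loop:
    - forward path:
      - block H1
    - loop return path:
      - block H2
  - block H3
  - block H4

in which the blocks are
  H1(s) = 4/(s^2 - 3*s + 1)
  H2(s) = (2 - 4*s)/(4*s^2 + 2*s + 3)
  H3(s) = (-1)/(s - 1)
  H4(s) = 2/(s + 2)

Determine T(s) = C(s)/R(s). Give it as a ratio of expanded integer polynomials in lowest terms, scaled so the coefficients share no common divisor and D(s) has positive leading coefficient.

Reducing step by step:

Step 1 - collapse the loop (H1 forward, H2 return): (16*s^2 + 8*s + 12)/(4*s^4 - 10*s^3 + s^2 - 23*s + 11)
Step 2 - combine [H1/(1+H1*H2)], H3, H4 in series: this yields T(s), and no further normalization is needed

Answer: (-32*s^2 - 16*s - 24)/(4*s^6 - 6*s^5 - 17*s^4 - 2*s^3 - 14*s^2 + 57*s - 22)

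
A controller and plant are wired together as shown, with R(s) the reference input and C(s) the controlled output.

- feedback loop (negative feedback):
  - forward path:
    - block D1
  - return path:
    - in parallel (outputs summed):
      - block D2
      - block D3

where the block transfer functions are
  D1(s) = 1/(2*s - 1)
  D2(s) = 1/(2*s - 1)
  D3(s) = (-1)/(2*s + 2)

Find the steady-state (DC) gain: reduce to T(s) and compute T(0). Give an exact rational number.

Step 1 - reduce the parallel group D2, D3, giving 3/(4*s^2 + 2*s - 2)
Step 2 - reduce the feedback loop with forward D1 and return (D2+D3), giving (4*s^2 + 2*s - 2)/(8*s^3 - 6*s + 5)
Evaluating the step-2 result (the overall T(s)) at s = 0 gives T(0) = -2/5.

Final answer: -2/5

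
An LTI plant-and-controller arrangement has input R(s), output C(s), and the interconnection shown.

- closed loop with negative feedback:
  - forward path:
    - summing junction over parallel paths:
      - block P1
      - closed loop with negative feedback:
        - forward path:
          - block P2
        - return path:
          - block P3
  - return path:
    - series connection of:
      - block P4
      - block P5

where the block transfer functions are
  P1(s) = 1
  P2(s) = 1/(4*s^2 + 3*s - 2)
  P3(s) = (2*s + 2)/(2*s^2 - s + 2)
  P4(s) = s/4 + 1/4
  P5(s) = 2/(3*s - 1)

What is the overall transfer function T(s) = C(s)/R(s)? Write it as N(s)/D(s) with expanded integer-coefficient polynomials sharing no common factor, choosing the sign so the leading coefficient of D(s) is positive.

(1) apply the feedback formula to P2, P3 -> (2*s^2 - s + 2)/(8*s^4 + 2*s^3 + s^2 + 10*s - 2)
(2) reduce the parallel group P1, [P2/(1+P2*P3)] -> (8*s^4 + 2*s^3 + 3*s^2 + 9*s)/(8*s^4 + 2*s^3 + s^2 + 10*s - 2)
(3) reduce the series chain P4, P5 -> (s + 1)/(6*s - 2)
(4) feedback reduction of (P1+[P2/(1+P2*P3)]), (P4*P5), giving the overall T(s)

Hence the answer: (48*s^5 - 4*s^4 + 14*s^3 + 48*s^2 - 18*s)/(56*s^5 + 6*s^4 + 7*s^3 + 70*s^2 - 23*s + 4)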